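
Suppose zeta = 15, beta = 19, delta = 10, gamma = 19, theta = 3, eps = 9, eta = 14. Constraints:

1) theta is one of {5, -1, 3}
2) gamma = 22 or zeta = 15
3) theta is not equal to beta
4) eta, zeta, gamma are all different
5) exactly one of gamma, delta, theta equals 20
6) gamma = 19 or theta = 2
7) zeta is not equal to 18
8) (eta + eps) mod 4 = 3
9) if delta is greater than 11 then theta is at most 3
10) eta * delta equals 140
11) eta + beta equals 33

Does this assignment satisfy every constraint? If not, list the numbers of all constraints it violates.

1) theta = 3 is in {5, -1, 3}  OK
2) gamma = 19 ≠ 22, but zeta = 15 = 15 (second disjunct)  OK
3) theta = 3, beta = 19; distinct  OK
4) values 14, 15, 19 are pairwise distinct  OK
5) gamma=19, delta=10, theta=3; 0 of them equal 20, not exactly one  FAIL
6) gamma = 19 = 19 (first disjunct)  OK
7) zeta = 15, and 15 ≠ 18  OK
8) eta + eps = 23; 23 mod 4 = 3  OK
9) delta = 10, not > 11; antecedent false, conditional vacuously true  OK
10) eta * delta = 14 * 10 = 140  OK
11) eta + beta = 14 + 19 = 33  OK

Constraint 5 does not hold.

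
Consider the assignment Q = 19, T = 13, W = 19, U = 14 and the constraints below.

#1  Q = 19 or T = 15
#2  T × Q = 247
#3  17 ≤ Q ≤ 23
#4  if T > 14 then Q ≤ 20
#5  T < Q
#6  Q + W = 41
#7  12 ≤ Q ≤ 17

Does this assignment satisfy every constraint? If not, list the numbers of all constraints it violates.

No — constraints 6, 7 are not satisfied.

#1 Q = 19 = 19 (first disjunct)  OK
#2 T × Q = 13 × 19 = 247  OK
#3 Q = 19 lies in [17, 23]  OK
#4 T = 13, not > 14; antecedent false, conditional vacuously true  OK
#5 T = 13, Q = 19; 13 < 19  OK
#6 Q + W = 19 + 19 = 38, not 41  FAIL
#7 Q = 19 is outside [12, 17]  FAIL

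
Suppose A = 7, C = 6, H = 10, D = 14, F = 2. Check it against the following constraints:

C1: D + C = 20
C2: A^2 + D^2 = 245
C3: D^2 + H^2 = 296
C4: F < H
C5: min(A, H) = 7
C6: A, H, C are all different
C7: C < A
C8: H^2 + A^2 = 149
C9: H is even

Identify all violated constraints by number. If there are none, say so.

C1: D + C = 14 + 6 = 20  ✓
C2: A^2 + D^2 = 7^2 + 14^2 = 49 + 196 = 245  ✓
C3: D^2 + H^2 = 14^2 + 10^2 = 196 + 100 = 296  ✓
C4: F = 2, H = 10; 2 < 10  ✓
C5: min(7, 10) = 7  ✓
C6: values 7, 10, 6 are pairwise distinct  ✓
C7: C = 6, A = 7; 6 < 7  ✓
C8: H^2 + A^2 = 10^2 + 7^2 = 100 + 49 = 149  ✓
C9: H = 10 is even  ✓

No violations.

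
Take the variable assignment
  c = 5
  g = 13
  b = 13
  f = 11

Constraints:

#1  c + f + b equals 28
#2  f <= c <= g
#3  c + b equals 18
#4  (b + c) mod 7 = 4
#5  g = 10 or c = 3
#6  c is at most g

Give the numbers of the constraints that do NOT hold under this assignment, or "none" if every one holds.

#1 c + f + b = 5 + 11 + 13 = 29, not 28  false
#2 values 11, 5, 13; f = 11 is not <= c = 5  false
#3 c + b = 5 + 13 = 18  true
#4 b + c = 18; 18 mod 7 = 4  true
#5 g = 13 ≠ 10 and c = 5 ≠ 3; both disjuncts false  false
#6 c = 5, g = 13; 5 ≤ 13  true

The assignment fails constraints 1, 2, and 5.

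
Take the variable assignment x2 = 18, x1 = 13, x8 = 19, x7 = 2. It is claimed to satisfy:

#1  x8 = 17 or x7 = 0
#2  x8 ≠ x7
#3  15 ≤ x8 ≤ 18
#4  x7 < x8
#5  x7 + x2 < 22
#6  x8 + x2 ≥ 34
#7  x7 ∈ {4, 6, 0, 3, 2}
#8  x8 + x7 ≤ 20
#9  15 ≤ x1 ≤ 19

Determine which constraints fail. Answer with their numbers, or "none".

The assignment fails constraints 1, 3, 8, 9.

#1 x8 = 19 ≠ 17 and x7 = 2 ≠ 0; both disjuncts false  fails
#2 x8 = 19, x7 = 2; distinct  holds
#3 x8 = 19 is outside [15, 18]  fails
#4 x7 = 2, x8 = 19; 2 < 19  holds
#5 x7 + x2 = 2 + 18 = 20; 20 < 22  holds
#6 x8 + x2 = 19 + 18 = 37; 37 ≥ 34  holds
#7 x7 = 2 is in {4, 6, 0, 3, 2}  holds
#8 x8 + x7 = 19 + 2 = 21; 21 > 20, bound 20 not met  fails
#9 x1 = 13 is outside [15, 19]  fails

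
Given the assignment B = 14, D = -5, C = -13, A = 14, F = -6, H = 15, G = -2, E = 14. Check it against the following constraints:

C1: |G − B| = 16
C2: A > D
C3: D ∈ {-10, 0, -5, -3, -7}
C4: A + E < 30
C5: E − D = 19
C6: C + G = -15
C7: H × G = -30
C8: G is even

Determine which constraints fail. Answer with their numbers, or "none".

None — every constraint holds.

C1: |-2 − 14| = 16  holds
C2: A = 14, D = -5; 14 > -5  holds
C3: D = -5 is in {-10, 0, -5, -3, -7}  holds
C4: A + E = 14 + 14 = 28; 28 < 30  holds
C5: E − D = 14 − (-5) = 19  holds
C6: C + G = -13 + (-2) = -15  holds
C7: H × G = 15 × (-2) = -30  holds
C8: G = -2 is even  holds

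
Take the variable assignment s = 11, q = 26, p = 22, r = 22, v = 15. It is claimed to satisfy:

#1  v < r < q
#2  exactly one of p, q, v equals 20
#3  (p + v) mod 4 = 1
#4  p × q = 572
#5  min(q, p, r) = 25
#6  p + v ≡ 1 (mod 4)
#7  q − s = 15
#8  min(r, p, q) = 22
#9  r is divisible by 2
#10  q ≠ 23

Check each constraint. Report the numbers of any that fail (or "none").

No — constraints 2, 5 are not satisfied.

#1 values 15 < 22 < 26  ✓
#2 p=22, q=26, v=15; 0 of them equal 20, not exactly one  ✗
#3 p + v = 37; 37 mod 4 = 1  ✓
#4 p × q = 22 × 26 = 572  ✓
#5 min(26, 22, 22) = 22, not 25  ✗
#6 p + v = 37; 37 mod 4 = 1  ✓
#7 q − s = 26 − 11 = 15  ✓
#8 min(22, 22, 26) = 22  ✓
#9 22 / 2 = 11, so 2 divides 22  ✓
#10 q = 26, and 26 ≠ 23  ✓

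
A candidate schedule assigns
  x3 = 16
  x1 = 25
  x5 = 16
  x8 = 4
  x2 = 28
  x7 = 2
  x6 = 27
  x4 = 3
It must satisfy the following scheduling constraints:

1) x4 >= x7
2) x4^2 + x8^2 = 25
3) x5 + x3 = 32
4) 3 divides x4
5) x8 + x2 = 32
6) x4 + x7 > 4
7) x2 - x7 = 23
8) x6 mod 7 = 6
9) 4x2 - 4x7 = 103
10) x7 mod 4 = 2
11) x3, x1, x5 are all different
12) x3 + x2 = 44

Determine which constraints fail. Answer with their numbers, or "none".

Constraints 7, 9, 11 do not hold.

1) x4 = 3, x7 = 2; 3 ≥ 2  ✔
2) x4^2 + x8^2 = 3^2 + 4^2 = 9 + 16 = 25  ✔
3) x5 + x3 = 16 + 16 = 32  ✔
4) 3 / 3 = 1, so 3 divides 3  ✔
5) x8 + x2 = 4 + 28 = 32  ✔
6) x4 + x7 = 3 + 2 = 5; 5 > 4  ✔
7) x2 - x7 = 28 - 2 = 26, not 23  ✘
8) 27 mod 7 = 6  ✔
9) 4x2 - 4x7 = 4(28) - 4(2) = 104, not 103  ✘
10) 2 mod 4 = 2  ✔
11) x3 = x5 = 16, not all different  ✘
12) x3 + x2 = 16 + 28 = 44  ✔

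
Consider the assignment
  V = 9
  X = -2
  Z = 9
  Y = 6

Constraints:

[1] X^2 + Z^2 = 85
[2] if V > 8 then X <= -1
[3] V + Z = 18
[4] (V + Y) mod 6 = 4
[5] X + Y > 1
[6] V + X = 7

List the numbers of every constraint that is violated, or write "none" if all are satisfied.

No — constraint 4 is not satisfied.

[1] X^2 + Z^2 = (-2)^2 + 9^2 = 4 + 81 = 85  ✓
[2] V = 9 > 8, so we need X ≤ -1; X = -2 ≤ -1  ✓
[3] V + Z = 9 + 9 = 18  ✓
[4] V + Y = 15; 15 mod 6 = 3, not 4  ✗
[5] X + Y = -2 + 6 = 4; 4 > 1  ✓
[6] V + X = 9 + (-2) = 7  ✓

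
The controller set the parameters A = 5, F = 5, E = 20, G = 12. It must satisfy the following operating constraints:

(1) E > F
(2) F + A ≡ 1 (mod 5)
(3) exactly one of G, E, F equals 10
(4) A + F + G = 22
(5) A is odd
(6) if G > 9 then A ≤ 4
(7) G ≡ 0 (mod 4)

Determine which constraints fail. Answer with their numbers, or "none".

(1) E = 20, F = 5; 20 > 5 — OK.
(2) F + A = 10; 10 mod 5 = 0, not 1 — violated.
(3) G=12, E=20, F=5; 0 of them equal 10, not exactly one — violated.
(4) A + F + G = 5 + 5 + 12 = 22 — OK.
(5) A = 5 is odd — OK.
(6) G = 12 > 9, so we need A ≤ 4; but A = 5 > 4 — violated.
(7) 12 mod 4 = 0 — OK.

No — constraints 2, 3, and 6 are not satisfied.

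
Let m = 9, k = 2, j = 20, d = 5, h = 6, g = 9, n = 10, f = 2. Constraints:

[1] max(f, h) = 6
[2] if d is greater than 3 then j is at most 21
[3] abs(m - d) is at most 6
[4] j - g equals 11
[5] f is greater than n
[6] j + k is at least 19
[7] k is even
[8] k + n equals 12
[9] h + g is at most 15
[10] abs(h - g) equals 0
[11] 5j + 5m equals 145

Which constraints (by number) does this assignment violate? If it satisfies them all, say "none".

[1] max(2, 6) = 6 — holds.
[2] d = 5 > 3, so we need j ≤ 21; j = 20 ≤ 21 — holds.
[3] abs(9 - 5) = 4; 4 ≤ 6 — holds.
[4] j - g = 20 - 9 = 11 — holds.
[5] f = 2, n = 10; 2 ≤ 10 (want >) — does not hold.
[6] j + k = 20 + 2 = 22; 22 ≥ 19 — holds.
[7] k = 2 is even — holds.
[8] k + n = 2 + 10 = 12 — holds.
[9] h + g = 6 + 9 = 15; 15 ≤ 15 — holds.
[10] abs(6 - 9) = 3, not 0 — does not hold.
[11] 5j + 5m = 5(20) + 5(9) = 145 — holds.

Constraints 5, 10 do not hold.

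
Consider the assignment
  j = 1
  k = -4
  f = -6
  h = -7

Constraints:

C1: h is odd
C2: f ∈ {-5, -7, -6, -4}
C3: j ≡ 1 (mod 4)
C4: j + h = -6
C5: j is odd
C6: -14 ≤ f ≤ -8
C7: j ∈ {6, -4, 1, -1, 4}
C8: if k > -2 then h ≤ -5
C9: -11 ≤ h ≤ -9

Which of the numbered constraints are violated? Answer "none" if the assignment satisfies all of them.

C1: h = -7 is odd — holds.
C2: f = -6 is in {-5, -7, -6, -4} — holds.
C3: 1 mod 4 = 1 — holds.
C4: j + h = 1 + (-7) = -6 — holds.
C5: j = 1 is odd — holds.
C6: f = -6 is outside [-14, -8] — does not hold.
C7: j = 1 is in {6, -4, 1, -1, 4} — holds.
C8: k = -4, not > -2; antecedent false, conditional vacuously true — holds.
C9: h = -7 is outside [-11, -9] — does not hold.

Constraints 6, 9 do not hold.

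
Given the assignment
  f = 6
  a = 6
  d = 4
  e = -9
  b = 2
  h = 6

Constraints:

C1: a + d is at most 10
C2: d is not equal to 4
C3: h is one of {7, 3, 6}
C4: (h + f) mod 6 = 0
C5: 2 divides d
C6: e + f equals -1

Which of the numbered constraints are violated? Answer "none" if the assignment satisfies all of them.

No — constraints 2, 6 are not satisfied.

C1: a + d = 6 + 4 = 10; 10 ≤ 10 — OK.
C2: d = 4, but 4 is required to differ — violated.
C3: h = 6 is in {7, 3, 6} — OK.
C4: h + f = 12; 12 mod 6 = 0 — OK.
C5: 4 / 2 = 2, so 2 divides 4 — OK.
C6: e + f = -9 + 6 = -3, not -1 — violated.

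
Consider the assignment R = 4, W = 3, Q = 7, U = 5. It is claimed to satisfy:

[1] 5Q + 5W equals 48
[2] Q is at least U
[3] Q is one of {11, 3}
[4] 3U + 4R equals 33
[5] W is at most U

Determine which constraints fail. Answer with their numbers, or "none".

No — constraints 1, 3, and 4 are not satisfied.

[1] 5Q + 5W = 5(7) + 5(3) = 50, not 48 — violated.
[2] Q = 7, U = 5; 7 ≥ 5 — OK.
[3] Q = 7 is not in {11, 3} — violated.
[4] 3U + 4R = 3(5) + 4(4) = 31, not 33 — violated.
[5] W = 3, U = 5; 3 ≤ 5 — OK.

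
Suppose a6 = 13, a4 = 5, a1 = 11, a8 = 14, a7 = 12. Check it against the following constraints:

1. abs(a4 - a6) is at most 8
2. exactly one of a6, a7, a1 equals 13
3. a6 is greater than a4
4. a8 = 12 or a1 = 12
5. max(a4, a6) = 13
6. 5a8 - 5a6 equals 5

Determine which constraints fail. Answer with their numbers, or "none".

No — constraint 4 is not satisfied.

1. abs(5 - 13) = 8; 8 ≤ 8  OK
2. a6=13, a7=12, a1=11; 1 of them equals 13  OK
3. a6 = 13, a4 = 5; 13 > 5  OK
4. a8 = 14 ≠ 12 and a1 = 11 ≠ 12; both disjuncts false  FAIL
5. max(5, 13) = 13  OK
6. 5a8 - 5a6 = 5(14) - 5(13) = 5  OK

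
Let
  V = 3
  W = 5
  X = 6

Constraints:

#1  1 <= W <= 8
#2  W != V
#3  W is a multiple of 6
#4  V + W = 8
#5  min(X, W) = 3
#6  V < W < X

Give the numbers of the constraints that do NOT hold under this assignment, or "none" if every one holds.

The assignment fails constraints 3, 5.

#1 W = 5 lies in [1, 8]  holds
#2 W = 5, V = 3; distinct  holds
#3 5 = 6*0 + 5, so 6 does not divide 5  fails
#4 V + W = 3 + 5 = 8  holds
#5 min(6, 5) = 5, not 3  fails
#6 values 3 < 5 < 6  holds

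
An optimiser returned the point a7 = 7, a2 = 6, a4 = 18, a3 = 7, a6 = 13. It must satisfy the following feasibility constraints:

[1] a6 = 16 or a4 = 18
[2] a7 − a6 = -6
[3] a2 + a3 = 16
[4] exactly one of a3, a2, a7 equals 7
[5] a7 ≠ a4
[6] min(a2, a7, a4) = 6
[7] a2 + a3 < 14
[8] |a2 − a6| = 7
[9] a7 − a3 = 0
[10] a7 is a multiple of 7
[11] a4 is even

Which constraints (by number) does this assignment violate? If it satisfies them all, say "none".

No — constraints 3 and 4 are not satisfied.

[1] a6 = 13 ≠ 16, but a4 = 18 = 18 (second disjunct)  ✓
[2] a7 − a6 = 7 − 13 = -6  ✓
[3] a2 + a3 = 6 + 7 = 13, not 16  ✗
[4] a3=7, a2=6, a7=7; 2 of them equal 7, not exactly one  ✗
[5] a7 = 7, a4 = 18; distinct  ✓
[6] min(6, 7, 18) = 6  ✓
[7] a2 + a3 = 6 + 7 = 13; 13 < 14  ✓
[8] |6 − 13| = 7  ✓
[9] a7 − a3 = 7 − 7 = 0  ✓
[10] 7 / 7 = 1, so 7 divides 7  ✓
[11] a4 = 18 is even  ✓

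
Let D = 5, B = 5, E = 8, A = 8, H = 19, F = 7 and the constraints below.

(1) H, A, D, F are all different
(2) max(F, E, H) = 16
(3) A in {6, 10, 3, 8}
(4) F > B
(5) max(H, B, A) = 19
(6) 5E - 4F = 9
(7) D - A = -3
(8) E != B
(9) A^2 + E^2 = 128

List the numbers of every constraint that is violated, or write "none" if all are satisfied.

Constraints 2 and 6 are violated.

(1) values 19, 8, 5, 7 are pairwise distinct  OK
(2) max(7, 8, 19) = 19, not 16  FAIL
(3) A = 8 is in {6, 10, 3, 8}  OK
(4) F = 7, B = 5; 7 > 5  OK
(5) max(19, 5, 8) = 19  OK
(6) 5E - 4F = 5(8) - 4(7) = 12, not 9  FAIL
(7) D - A = 5 - 8 = -3  OK
(8) E = 8, B = 5; distinct  OK
(9) A^2 + E^2 = 8^2 + 8^2 = 64 + 64 = 128  OK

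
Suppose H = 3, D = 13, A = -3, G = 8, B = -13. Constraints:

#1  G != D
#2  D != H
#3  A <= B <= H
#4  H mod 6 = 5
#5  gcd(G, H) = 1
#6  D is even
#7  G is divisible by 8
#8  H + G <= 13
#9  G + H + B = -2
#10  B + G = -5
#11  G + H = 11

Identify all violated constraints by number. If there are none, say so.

#1 G = 8, D = 13; distinct  OK
#2 D = 13, H = 3; distinct  OK
#3 values -3, -13, 3; A = -3 is not <= B = -13  FAIL
#4 3 mod 6 = 3, not 5  FAIL
#5 gcd(8, 3) = 1  OK
#6 D = 13 is odd  FAIL
#7 8 / 8 = 1, so 8 divides 8  OK
#8 H + G = 3 + 8 = 11; 11 ≤ 13  OK
#9 G + H + B = 8 + 3 + (-13) = -2  OK
#10 B + G = -13 + 8 = -5  OK
#11 G + H = 8 + 3 = 11  OK

The assignment fails constraints 3, 4, and 6.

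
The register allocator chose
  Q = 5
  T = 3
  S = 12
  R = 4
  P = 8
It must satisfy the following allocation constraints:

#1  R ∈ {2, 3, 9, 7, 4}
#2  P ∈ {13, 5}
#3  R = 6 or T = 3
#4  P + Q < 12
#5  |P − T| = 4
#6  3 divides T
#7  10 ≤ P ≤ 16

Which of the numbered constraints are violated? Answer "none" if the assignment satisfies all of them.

#1 R = 4 is in {2, 3, 9, 7, 4} — satisfied.
#2 P = 8 is not in {13, 5} — violated.
#3 R = 4 ≠ 6, but T = 3 = 3 (second disjunct) — satisfied.
#4 P + Q = 8 + 5 = 13; 13 ≥ 12, bound 12 not met — violated.
#5 |8 − 3| = 5, not 4 — violated.
#6 3 / 3 = 1, so 3 divides 3 — satisfied.
#7 P = 8 is outside [10, 16] — violated.

No — constraints 2, 4, 5, and 7 are not satisfied.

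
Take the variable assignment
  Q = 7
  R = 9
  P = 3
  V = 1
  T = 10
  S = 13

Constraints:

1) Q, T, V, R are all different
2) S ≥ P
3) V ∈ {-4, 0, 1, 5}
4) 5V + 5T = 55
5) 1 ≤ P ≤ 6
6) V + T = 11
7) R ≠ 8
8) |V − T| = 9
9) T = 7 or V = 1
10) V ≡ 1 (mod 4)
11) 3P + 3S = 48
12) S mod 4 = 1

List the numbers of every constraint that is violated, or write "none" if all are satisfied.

Yes — all constraints hold.

1) values 7, 10, 1, 9 are pairwise distinct — holds.
2) S = 13, P = 3; 13 ≥ 3 — holds.
3) V = 1 is in {-4, 0, 1, 5} — holds.
4) 5V + 5T = 5(1) + 5(10) = 55 — holds.
5) P = 3 lies in [1, 6] — holds.
6) V + T = 1 + 10 = 11 — holds.
7) R = 9, and 9 ≠ 8 — holds.
8) |1 − 10| = 9 — holds.
9) T = 10 ≠ 7, but V = 1 = 1 (second disjunct) — holds.
10) 1 mod 4 = 1 — holds.
11) 3P + 3S = 3(3) + 3(13) = 48 — holds.
12) 13 mod 4 = 1 — holds.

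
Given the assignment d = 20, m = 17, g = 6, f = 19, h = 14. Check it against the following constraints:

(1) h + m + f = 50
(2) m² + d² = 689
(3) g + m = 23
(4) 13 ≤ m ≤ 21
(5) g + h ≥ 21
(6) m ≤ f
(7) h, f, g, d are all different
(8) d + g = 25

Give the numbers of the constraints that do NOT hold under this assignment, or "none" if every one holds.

(1) h + m + f = 14 + 17 + 19 = 50 — OK.
(2) m² + d² = 17² + 20² = 289 + 400 = 689 — OK.
(3) g + m = 6 + 17 = 23 — OK.
(4) m = 17 lies in [13, 21] — OK.
(5) g + h = 6 + 14 = 20; 20 < 21, bound 21 not met — violated.
(6) m = 17, f = 19; 17 ≤ 19 — OK.
(7) values 14, 19, 6, 20 are pairwise distinct — OK.
(8) d + g = 20 + 6 = 26, not 25 — violated.

No — constraints 5 and 8 are not satisfied.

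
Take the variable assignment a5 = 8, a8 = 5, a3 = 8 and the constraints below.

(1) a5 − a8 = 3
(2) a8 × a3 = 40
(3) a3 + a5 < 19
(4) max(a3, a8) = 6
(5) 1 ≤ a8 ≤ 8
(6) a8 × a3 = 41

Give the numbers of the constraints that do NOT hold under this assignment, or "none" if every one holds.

No — constraints 4, 6 are not satisfied.

(1) a5 − a8 = 8 − 5 = 3  true
(2) a8 × a3 = 5 × 8 = 40  true
(3) a3 + a5 = 8 + 8 = 16; 16 < 19  true
(4) max(8, 5) = 8, not 6  false
(5) a8 = 5 lies in [1, 8]  true
(6) a8 × a3 = 5 × 8 = 40, not 41  false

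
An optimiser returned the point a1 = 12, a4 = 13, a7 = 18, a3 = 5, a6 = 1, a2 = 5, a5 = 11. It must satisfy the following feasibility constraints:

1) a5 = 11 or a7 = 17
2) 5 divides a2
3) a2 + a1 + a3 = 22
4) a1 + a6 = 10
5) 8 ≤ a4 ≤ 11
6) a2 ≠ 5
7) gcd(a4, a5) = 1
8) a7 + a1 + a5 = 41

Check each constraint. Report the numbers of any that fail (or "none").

Constraints 4, 5, and 6 are violated.

1) a5 = 11 = 11 (first disjunct)  holds
2) 5 / 5 = 1, so 5 divides 5  holds
3) a2 + a1 + a3 = 5 + 12 + 5 = 22  holds
4) a1 + a6 = 12 + 1 = 13, not 10  fails
5) a4 = 13 is outside [8, 11]  fails
6) a2 = 5, but 5 is required to differ  fails
7) gcd(13, 11) = 1  holds
8) a7 + a1 + a5 = 18 + 12 + 11 = 41  holds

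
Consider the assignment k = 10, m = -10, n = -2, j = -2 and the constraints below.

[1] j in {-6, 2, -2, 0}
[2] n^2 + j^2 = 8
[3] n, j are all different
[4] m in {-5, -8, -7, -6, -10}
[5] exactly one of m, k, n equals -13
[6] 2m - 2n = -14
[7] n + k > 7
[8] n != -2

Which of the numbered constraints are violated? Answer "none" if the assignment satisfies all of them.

[1] j = -2 is in {-6, 2, -2, 0}  holds
[2] n^2 + j^2 = (-2)^2 + (-2)^2 = 4 + 4 = 8  holds
[3] n = j = -2, not all different  fails
[4] m = -10 is in {-5, -8, -7, -6, -10}  holds
[5] m=-10, k=10, n=-2; 0 of them equal -13, not exactly one  fails
[6] 2m - 2n = 2(-10) - 2(-2) = -16, not -14  fails
[7] n + k = -2 + 10 = 8; 8 > 7  holds
[8] n = -2, but -2 is required to differ  fails

Violated: 3, 5, 6, and 8.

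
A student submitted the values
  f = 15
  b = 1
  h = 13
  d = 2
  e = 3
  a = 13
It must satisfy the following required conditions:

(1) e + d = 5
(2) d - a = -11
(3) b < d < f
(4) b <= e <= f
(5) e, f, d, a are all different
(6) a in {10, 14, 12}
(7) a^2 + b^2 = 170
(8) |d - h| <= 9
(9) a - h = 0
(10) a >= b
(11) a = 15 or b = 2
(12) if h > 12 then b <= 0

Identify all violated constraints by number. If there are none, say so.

Constraints 6, 8, 11, 12 are violated.

(1) e + d = 3 + 2 = 5 — holds.
(2) d - a = 2 - 13 = -11 — holds.
(3) values 1 < 2 < 15 — holds.
(4) values 1 <= 3 <= 15 — holds.
(5) values 3, 15, 2, 13 are pairwise distinct — holds.
(6) a = 13 is not in {10, 14, 12} — fails.
(7) a^2 + b^2 = 13^2 + 1^2 = 169 + 1 = 170 — holds.
(8) |2 - 13| = 11; 11 > 9, exceeds bound 9 — fails.
(9) a - h = 13 - 13 = 0 — holds.
(10) a = 13, b = 1; 13 ≥ 1 — holds.
(11) a = 13 ≠ 15 and b = 1 ≠ 2; both disjuncts false — fails.
(12) h = 13 > 12, so we need b ≤ 0; but b = 1 > 0 — fails.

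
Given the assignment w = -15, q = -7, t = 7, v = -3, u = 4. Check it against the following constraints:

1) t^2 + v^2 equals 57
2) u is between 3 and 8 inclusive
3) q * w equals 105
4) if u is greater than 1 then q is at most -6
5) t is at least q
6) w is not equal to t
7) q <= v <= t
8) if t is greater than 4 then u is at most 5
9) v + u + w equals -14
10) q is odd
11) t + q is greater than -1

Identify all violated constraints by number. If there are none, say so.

Constraint 1 does not hold.

1) t^2 + v^2 = 7^2 + (-3)^2 = 49 + 9 = 58, not 57  FAIL
2) u = 4 lies in [3, 8]  OK
3) q * w = -7 * (-15) = 105  OK
4) u = 4 > 1, so we need q ≤ -6; q = -7 ≤ -6  OK
5) t = 7, q = -7; 7 ≥ -7  OK
6) w = -15, t = 7; distinct  OK
7) values -7 <= -3 <= 7  OK
8) t = 7 > 4, so we need u ≤ 5; u = 4 ≤ 5  OK
9) v + u + w = -3 + 4 + (-15) = -14  OK
10) q = -7 is odd  OK
11) t + q = 7 + (-7) = 0; 0 > -1  OK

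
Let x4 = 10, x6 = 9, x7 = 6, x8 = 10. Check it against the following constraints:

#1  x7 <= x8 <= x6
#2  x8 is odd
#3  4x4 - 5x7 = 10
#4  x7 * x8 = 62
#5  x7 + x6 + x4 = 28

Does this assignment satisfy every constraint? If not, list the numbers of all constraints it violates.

The assignment fails constraints 1, 2, 4, and 5.

#1 values 6, 10, 9; x8 = 10 is not <= x6 = 9 — fails.
#2 x8 = 10 is even — fails.
#3 4x4 - 5x7 = 4(10) - 5(6) = 10 — holds.
#4 x7 * x8 = 6 * 10 = 60, not 62 — fails.
#5 x7 + x6 + x4 = 6 + 9 + 10 = 25, not 28 — fails.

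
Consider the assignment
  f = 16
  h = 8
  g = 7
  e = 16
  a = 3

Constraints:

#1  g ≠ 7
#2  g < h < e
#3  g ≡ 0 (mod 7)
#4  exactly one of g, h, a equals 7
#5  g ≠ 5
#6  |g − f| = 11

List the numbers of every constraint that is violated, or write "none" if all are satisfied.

#1 g = 7, but 7 is required to differ  fails
#2 values 7 < 8 < 16  holds
#3 7 mod 7 = 0  holds
#4 g=7, h=8, a=3; 1 of them equals 7  holds
#5 g = 7, and 7 ≠ 5  holds
#6 |7 − 16| = 9, not 11  fails

Violated: 1, 6.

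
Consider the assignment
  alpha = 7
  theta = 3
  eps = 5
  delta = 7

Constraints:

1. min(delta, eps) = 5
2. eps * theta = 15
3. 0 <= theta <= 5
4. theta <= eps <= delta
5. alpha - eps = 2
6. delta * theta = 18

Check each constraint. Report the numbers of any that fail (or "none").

1. min(7, 5) = 5 — holds.
2. eps * theta = 5 * 3 = 15 — holds.
3. theta = 3 lies in [0, 5] — holds.
4. values 3 <= 5 <= 7 — holds.
5. alpha - eps = 7 - 5 = 2 — holds.
6. delta * theta = 7 * 3 = 21, not 18 — does not hold.

Constraint 6 is violated.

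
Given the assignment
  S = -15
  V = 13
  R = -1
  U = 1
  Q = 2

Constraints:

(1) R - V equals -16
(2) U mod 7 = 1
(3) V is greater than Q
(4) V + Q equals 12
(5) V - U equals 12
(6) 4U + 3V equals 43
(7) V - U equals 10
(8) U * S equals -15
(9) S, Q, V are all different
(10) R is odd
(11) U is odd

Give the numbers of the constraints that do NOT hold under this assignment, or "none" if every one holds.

(1) R - V = -1 - 13 = -14, not -16 — fails.
(2) 1 mod 7 = 1 — holds.
(3) V = 13, Q = 2; 13 > 2 — holds.
(4) V + Q = 13 + 2 = 15, not 12 — fails.
(5) V - U = 13 - 1 = 12 — holds.
(6) 4U + 3V = 4(1) + 3(13) = 43 — holds.
(7) V - U = 13 - 1 = 12, not 10 — fails.
(8) U * S = 1 * (-15) = -15 — holds.
(9) values -15, 2, 13 are pairwise distinct — holds.
(10) R = -1 is odd — holds.
(11) U = 1 is odd — holds.

Constraints 1, 4, 7 do not hold.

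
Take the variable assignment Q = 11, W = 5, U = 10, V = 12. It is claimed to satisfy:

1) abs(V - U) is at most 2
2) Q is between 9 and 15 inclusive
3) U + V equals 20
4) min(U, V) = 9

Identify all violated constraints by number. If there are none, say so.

Constraints 3 and 4 do not hold.

1) abs(12 - 10) = 2; 2 ≤ 2 — OK.
2) Q = 11 lies in [9, 15] — OK.
3) U + V = 10 + 12 = 22, not 20 — violated.
4) min(10, 12) = 10, not 9 — violated.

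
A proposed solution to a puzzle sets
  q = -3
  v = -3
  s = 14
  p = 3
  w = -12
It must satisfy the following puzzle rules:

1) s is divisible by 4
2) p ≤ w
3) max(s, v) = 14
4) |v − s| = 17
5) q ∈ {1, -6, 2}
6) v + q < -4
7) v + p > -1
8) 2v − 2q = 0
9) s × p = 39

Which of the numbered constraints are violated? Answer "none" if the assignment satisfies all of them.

1) 14 = 4×3 + 2, so 4 does not divide 14 — fails.
2) p = 3, w = -12; 3 > -12 (want ≤) — fails.
3) max(14, -3) = 14 — holds.
4) |-3 − 14| = 17 — holds.
5) q = -3 is not in {1, -6, 2} — fails.
6) v + q = -3 + (-3) = -6; -6 < -4 — holds.
7) v + p = -3 + 3 = 0; 0 > -1 — holds.
8) 2v − 2q = 2(-3) − 2(-3) = 0 — holds.
9) s × p = 14 × 3 = 42, not 39 — fails.

Violated: 1, 2, 5, 9.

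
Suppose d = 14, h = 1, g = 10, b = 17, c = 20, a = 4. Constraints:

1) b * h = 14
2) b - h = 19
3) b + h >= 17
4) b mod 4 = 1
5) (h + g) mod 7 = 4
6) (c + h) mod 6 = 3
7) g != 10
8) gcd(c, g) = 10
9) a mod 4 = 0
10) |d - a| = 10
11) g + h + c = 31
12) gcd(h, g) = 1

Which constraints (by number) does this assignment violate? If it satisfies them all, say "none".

1) b * h = 17 * 1 = 17, not 14  no
2) b - h = 17 - 1 = 16, not 19  no
3) b + h = 17 + 1 = 18; 18 ≥ 17  yes
4) 17 mod 4 = 1  yes
5) h + g = 11; 11 mod 7 = 4  yes
6) c + h = 21; 21 mod 6 = 3  yes
7) g = 10, but 10 is required to differ  no
8) gcd(20, 10) = 10  yes
9) 4 mod 4 = 0  yes
10) |14 - 4| = 10  yes
11) g + h + c = 10 + 1 + 20 = 31  yes
12) gcd(1, 10) = 1  yes

Constraints 1, 2, 7 are violated.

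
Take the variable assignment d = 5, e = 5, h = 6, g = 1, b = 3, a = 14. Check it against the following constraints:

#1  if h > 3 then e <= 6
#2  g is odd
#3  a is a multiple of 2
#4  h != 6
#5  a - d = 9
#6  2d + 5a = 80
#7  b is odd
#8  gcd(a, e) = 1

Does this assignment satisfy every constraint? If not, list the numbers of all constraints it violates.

#1 h = 6 > 3, so we need e ≤ 6; e = 5 ≤ 6 — holds.
#2 g = 1 is odd — holds.
#3 14 / 2 = 7, so 2 divides 14 — holds.
#4 h = 6, but 6 is required to differ — does not hold.
#5 a - d = 14 - 5 = 9 — holds.
#6 2d + 5a = 2(5) + 5(14) = 80 — holds.
#7 b = 3 is odd — holds.
#8 gcd(14, 5) = 1 — holds.

The assignment fails constraint 4.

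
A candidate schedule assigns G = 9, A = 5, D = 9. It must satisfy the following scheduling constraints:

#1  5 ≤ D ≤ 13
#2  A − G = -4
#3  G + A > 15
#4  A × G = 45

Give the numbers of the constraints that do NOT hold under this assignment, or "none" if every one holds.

#1 D = 9 lies in [5, 13]  holds
#2 A − G = 5 − 9 = -4  holds
#3 G + A = 9 + 5 = 14; 14 ≤ 15, bound 15 not met  fails
#4 A × G = 5 × 9 = 45  holds

Constraint 3 is violated.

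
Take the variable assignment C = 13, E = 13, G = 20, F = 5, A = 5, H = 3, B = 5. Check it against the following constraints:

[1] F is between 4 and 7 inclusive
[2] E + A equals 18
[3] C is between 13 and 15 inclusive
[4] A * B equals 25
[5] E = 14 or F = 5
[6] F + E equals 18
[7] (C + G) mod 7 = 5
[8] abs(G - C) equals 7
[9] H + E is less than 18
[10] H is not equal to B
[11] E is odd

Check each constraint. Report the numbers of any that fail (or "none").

Yes — all constraints hold.

[1] F = 5 lies in [4, 7]  yes
[2] E + A = 13 + 5 = 18  yes
[3] C = 13 lies in [13, 15]  yes
[4] A * B = 5 * 5 = 25  yes
[5] E = 13 ≠ 14, but F = 5 = 5 (second disjunct)  yes
[6] F + E = 5 + 13 = 18  yes
[7] C + G = 33; 33 mod 7 = 5  yes
[8] abs(20 - 13) = 7  yes
[9] H + E = 3 + 13 = 16; 16 < 18  yes
[10] H = 3, B = 5; distinct  yes
[11] E = 13 is odd  yes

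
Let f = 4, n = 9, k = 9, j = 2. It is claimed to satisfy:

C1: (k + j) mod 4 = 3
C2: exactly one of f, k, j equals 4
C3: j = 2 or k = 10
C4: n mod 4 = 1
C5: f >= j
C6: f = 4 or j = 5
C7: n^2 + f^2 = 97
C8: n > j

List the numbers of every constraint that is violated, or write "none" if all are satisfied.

Yes — all constraints hold.

C1: k + j = 11; 11 mod 4 = 3  ✔
C2: f=4, k=9, j=2; 1 of them equals 4  ✔
C3: j = 2 = 2 (first disjunct)  ✔
C4: 9 mod 4 = 1  ✔
C5: f = 4, j = 2; 4 ≥ 2  ✔
C6: f = 4 = 4 (first disjunct)  ✔
C7: n^2 + f^2 = 9^2 + 4^2 = 81 + 16 = 97  ✔
C8: n = 9, j = 2; 9 > 2  ✔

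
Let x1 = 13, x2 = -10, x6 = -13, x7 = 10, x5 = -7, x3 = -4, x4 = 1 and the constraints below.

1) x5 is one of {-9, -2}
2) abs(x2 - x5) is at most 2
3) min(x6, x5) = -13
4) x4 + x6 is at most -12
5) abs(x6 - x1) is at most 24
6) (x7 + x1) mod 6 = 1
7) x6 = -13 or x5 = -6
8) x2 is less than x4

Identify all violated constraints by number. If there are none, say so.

1) x5 = -7 is not in {-9, -2}  FAIL
2) abs(-10 - (-7)) = 3; 3 > 2, exceeds bound 2  FAIL
3) min(-13, -7) = -13  OK
4) x4 + x6 = 1 + (-13) = -12; -12 ≤ -12  OK
5) abs(-13 - 13) = 26; 26 > 24, exceeds bound 24  FAIL
6) x7 + x1 = 23; 23 mod 6 = 5, not 1  FAIL
7) x6 = -13 = -13 (first disjunct)  OK
8) x2 = -10, x4 = 1; -10 < 1  OK

Violated: 1, 2, 5, and 6.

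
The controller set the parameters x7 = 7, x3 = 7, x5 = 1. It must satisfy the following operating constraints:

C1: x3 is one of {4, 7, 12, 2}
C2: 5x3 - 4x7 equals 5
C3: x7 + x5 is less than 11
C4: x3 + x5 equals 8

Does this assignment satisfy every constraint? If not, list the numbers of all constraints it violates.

The assignment fails constraint 2.

C1: x3 = 7 is in {4, 7, 12, 2}  ✓
C2: 5x3 - 4x7 = 5(7) - 4(7) = 7, not 5  ✗
C3: x7 + x5 = 7 + 1 = 8; 8 < 11  ✓
C4: x3 + x5 = 7 + 1 = 8  ✓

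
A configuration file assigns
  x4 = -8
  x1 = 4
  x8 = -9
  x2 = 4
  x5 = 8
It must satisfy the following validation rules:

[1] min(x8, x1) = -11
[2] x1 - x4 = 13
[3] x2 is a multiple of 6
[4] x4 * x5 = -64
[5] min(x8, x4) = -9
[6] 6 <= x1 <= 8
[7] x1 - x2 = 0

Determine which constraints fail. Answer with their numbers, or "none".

No — constraints 1, 2, 3, and 6 are not satisfied.

[1] min(-9, 4) = -9, not -11  FAIL
[2] x1 - x4 = 4 - (-8) = 12, not 13  FAIL
[3] 4 = 6*0 + 4, so 6 does not divide 4  FAIL
[4] x4 * x5 = -8 * 8 = -64  OK
[5] min(-9, -8) = -9  OK
[6] x1 = 4 is outside [6, 8]  FAIL
[7] x1 - x2 = 4 - 4 = 0  OK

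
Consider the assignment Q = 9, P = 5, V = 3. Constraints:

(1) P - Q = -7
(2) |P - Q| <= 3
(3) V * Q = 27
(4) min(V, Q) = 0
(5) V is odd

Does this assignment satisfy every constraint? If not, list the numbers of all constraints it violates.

(1) P - Q = 5 - 9 = -4, not -7  ✗
(2) |5 - 9| = 4; 4 > 3, exceeds bound 3  ✗
(3) V * Q = 3 * 9 = 27  ✓
(4) min(3, 9) = 3, not 0  ✗
(5) V = 3 is odd  ✓

No — constraints 1, 2, and 4 are not satisfied.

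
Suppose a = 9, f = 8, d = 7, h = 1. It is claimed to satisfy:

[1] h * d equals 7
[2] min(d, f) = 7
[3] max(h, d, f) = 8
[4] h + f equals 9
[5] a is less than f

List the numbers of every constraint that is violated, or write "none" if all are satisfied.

[1] h * d = 1 * 7 = 7  true
[2] min(7, 8) = 7  true
[3] max(1, 7, 8) = 8  true
[4] h + f = 1 + 8 = 9  true
[5] a = 9, f = 8; 9 ≥ 8 (want <)  false

No — constraint 5 is not satisfied.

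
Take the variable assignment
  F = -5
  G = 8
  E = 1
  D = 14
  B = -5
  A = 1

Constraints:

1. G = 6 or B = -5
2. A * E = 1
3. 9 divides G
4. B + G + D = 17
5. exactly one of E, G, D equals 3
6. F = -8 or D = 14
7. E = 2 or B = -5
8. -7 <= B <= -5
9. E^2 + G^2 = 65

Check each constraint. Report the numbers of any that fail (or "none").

Violated: 3 and 5.

1. G = 8 ≠ 6, but B = -5 = -5 (second disjunct)  ✓
2. A * E = 1 * 1 = 1  ✓
3. 8 = 9*0 + 8, so 9 does not divide 8  ✗
4. B + G + D = -5 + 8 + 14 = 17  ✓
5. E=1, G=8, D=14; 0 of them equal 3, not exactly one  ✗
6. F = -5 ≠ -8, but D = 14 = 14 (second disjunct)  ✓
7. E = 1 ≠ 2, but B = -5 = -5 (second disjunct)  ✓
8. B = -5 lies in [-7, -5]  ✓
9. E^2 + G^2 = 1^2 + 8^2 = 1 + 64 = 65  ✓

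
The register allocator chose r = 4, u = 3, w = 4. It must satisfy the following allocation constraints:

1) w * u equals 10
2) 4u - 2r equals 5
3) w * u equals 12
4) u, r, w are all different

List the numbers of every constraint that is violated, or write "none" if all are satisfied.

1) w * u = 4 * 3 = 12, not 10 — violated.
2) 4u - 2r = 4(3) - 2(4) = 4, not 5 — violated.
3) w * u = 4 * 3 = 12 — satisfied.
4) r = w = 4, not all different — violated.

Violated: 1, 2, and 4.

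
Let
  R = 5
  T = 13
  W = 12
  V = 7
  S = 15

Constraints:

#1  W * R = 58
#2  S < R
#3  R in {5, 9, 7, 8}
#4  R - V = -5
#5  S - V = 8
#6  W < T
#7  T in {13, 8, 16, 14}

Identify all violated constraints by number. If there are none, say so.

The assignment fails constraints 1, 2, 4.

#1 W * R = 12 * 5 = 60, not 58  ✘
#2 S = 15, R = 5; 15 ≥ 5 (want <)  ✘
#3 R = 5 is in {5, 9, 7, 8}  ✔
#4 R - V = 5 - 7 = -2, not -5  ✘
#5 S - V = 15 - 7 = 8  ✔
#6 W = 12, T = 13; 12 < 13  ✔
#7 T = 13 is in {13, 8, 16, 14}  ✔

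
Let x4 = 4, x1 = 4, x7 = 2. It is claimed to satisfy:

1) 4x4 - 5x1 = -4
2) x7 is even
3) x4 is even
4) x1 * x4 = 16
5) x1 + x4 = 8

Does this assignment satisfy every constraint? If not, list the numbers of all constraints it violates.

No violations.

1) 4x4 - 5x1 = 4(4) - 5(4) = -4  OK
2) x7 = 2 is even  OK
3) x4 = 4 is even  OK
4) x1 * x4 = 4 * 4 = 16  OK
5) x1 + x4 = 4 + 4 = 8  OK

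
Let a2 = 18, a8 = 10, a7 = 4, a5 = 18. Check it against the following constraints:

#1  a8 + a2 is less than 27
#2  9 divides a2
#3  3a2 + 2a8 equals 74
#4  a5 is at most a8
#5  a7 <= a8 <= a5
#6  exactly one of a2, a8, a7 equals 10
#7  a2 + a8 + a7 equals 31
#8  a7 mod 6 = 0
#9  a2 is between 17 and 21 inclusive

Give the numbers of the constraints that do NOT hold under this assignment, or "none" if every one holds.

#1 a8 + a2 = 10 + 18 = 28; 28 ≥ 27, bound 27 not met — violated.
#2 18 / 9 = 2, so 9 divides 18 — OK.
#3 3a2 + 2a8 = 3(18) + 2(10) = 74 — OK.
#4 a5 = 18, a8 = 10; 18 > 10 (want ≤) — violated.
#5 values 4 <= 10 <= 18 — OK.
#6 a2=18, a8=10, a7=4; 1 of them equals 10 — OK.
#7 a2 + a8 + a7 = 18 + 10 + 4 = 32, not 31 — violated.
#8 4 mod 6 = 4, not 0 — violated.
#9 a2 = 18 lies in [17, 21] — OK.

The assignment fails constraints 1, 4, 7, and 8.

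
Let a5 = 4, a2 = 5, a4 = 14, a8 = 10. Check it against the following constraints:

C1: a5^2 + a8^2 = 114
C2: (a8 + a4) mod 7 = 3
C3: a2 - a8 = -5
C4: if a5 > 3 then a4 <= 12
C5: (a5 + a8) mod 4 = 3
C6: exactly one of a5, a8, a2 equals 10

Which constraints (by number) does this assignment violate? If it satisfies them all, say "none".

The assignment fails constraints 1, 4, 5.

C1: a5^2 + a8^2 = 4^2 + 10^2 = 16 + 100 = 116, not 114  FAIL
C2: a8 + a4 = 24; 24 mod 7 = 3  OK
C3: a2 - a8 = 5 - 10 = -5  OK
C4: a5 = 4 > 3, so we need a4 ≤ 12; but a4 = 14 > 12  FAIL
C5: a5 + a8 = 14; 14 mod 4 = 2, not 3  FAIL
C6: a5=4, a8=10, a2=5; 1 of them equals 10  OK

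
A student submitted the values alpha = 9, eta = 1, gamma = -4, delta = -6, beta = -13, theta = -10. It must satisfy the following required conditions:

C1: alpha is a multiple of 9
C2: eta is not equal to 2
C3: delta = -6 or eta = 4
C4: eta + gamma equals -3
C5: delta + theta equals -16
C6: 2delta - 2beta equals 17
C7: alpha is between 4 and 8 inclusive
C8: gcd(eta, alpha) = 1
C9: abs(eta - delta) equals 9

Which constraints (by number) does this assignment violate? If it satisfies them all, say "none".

C1: 9 / 9 = 1, so 9 divides 9 — OK.
C2: eta = 1, and 1 ≠ 2 — OK.
C3: delta = -6 = -6 (first disjunct) — OK.
C4: eta + gamma = 1 + (-4) = -3 — OK.
C5: delta + theta = -6 + (-10) = -16 — OK.
C6: 2delta - 2beta = 2(-6) - 2(-13) = 14, not 17 — violated.
C7: alpha = 9 is outside [4, 8] — violated.
C8: gcd(1, 9) = 1 — OK.
C9: abs(1 - (-6)) = 7, not 9 — violated.

Constraints 6, 7, 9 are violated.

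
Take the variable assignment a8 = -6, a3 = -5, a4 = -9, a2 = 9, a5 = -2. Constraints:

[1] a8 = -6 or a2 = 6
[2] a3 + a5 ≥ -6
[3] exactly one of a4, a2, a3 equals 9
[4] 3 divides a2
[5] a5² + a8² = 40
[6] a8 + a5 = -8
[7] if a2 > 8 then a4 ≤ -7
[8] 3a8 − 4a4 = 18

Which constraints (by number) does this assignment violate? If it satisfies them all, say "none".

[1] a8 = -6 = -6 (first disjunct) — OK.
[2] a3 + a5 = -5 + (-2) = -7; -7 < -6, bound -6 not met — violated.
[3] a4=-9, a2=9, a3=-5; 1 of them equals 9 — OK.
[4] 9 / 3 = 3, so 3 divides 9 — OK.
[5] a5² + a8² = (-2)² + (-6)² = 4 + 36 = 40 — OK.
[6] a8 + a5 = -6 + (-2) = -8 — OK.
[7] a2 = 9 > 8, so we need a4 ≤ -7; a4 = -9 ≤ -7 — OK.
[8] 3a8 − 4a4 = 3(-6) − 4(-9) = 18 — OK.

Violated: 2.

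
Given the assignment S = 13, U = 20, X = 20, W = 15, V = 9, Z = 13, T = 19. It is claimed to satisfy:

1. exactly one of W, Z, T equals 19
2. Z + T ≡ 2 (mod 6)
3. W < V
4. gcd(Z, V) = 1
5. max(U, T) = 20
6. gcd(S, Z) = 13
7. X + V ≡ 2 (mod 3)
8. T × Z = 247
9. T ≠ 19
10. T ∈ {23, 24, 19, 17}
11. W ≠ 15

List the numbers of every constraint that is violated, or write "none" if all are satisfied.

1. W=15, Z=13, T=19; 1 of them equals 19 — holds.
2. Z + T = 32; 32 mod 6 = 2 — holds.
3. W = 15, V = 9; 15 ≥ 9 (want <) — fails.
4. gcd(13, 9) = 1 — holds.
5. max(20, 19) = 20 — holds.
6. gcd(13, 13) = 13 — holds.
7. X + V = 29; 29 mod 3 = 2 — holds.
8. T × Z = 19 × 13 = 247 — holds.
9. T = 19, but 19 is required to differ — fails.
10. T = 19 is in {23, 24, 19, 17} — holds.
11. W = 15, but 15 is required to differ — fails.

Constraints 3, 9, and 11 are violated.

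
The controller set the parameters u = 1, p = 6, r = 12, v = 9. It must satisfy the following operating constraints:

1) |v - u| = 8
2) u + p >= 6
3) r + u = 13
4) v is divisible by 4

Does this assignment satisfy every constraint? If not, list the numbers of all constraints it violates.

1) |9 - 1| = 8 — holds.
2) u + p = 1 + 6 = 7; 7 ≥ 6 — holds.
3) r + u = 12 + 1 = 13 — holds.
4) 9 = 4*2 + 1, so 4 does not divide 9 — does not hold.

Constraint 4 is violated.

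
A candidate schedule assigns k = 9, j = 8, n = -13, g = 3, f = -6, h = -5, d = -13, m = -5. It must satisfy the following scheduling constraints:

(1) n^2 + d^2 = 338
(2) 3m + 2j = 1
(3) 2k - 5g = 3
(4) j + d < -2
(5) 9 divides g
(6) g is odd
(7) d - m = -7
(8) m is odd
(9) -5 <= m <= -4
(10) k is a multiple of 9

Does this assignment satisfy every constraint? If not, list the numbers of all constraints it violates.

(1) n^2 + d^2 = (-13)^2 + (-13)^2 = 169 + 169 = 338 — OK.
(2) 3m + 2j = 3(-5) + 2(8) = 1 — OK.
(3) 2k - 5g = 2(9) - 5(3) = 3 — OK.
(4) j + d = 8 + (-13) = -5; -5 < -2 — OK.
(5) 3 = 9*0 + 3, so 9 does not divide 3 — violated.
(6) g = 3 is odd — OK.
(7) d - m = -13 - (-5) = -8, not -7 — violated.
(8) m = -5 is odd — OK.
(9) m = -5 lies in [-5, -4] — OK.
(10) 9 / 9 = 1, so 9 divides 9 — OK.

Violated: 5 and 7.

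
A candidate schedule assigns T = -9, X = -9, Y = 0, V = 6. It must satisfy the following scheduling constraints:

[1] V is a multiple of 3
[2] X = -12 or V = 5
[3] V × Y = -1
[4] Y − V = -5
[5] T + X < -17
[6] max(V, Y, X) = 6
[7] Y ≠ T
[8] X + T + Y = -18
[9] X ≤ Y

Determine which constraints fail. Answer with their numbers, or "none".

[1] 6 / 3 = 2, so 3 divides 6  holds
[2] X = -9 ≠ -12 and V = 6 ≠ 5; both disjuncts false  fails
[3] V × Y = 6 × 0 = 0, not -1  fails
[4] Y − V = 0 − 6 = -6, not -5  fails
[5] T + X = -9 + (-9) = -18; -18 < -17  holds
[6] max(6, 0, -9) = 6  holds
[7] Y = 0, T = -9; distinct  holds
[8] X + T + Y = -9 + (-9) + 0 = -18  holds
[9] X = -9, Y = 0; -9 ≤ 0  holds

No — constraints 2, 3, and 4 are not satisfied.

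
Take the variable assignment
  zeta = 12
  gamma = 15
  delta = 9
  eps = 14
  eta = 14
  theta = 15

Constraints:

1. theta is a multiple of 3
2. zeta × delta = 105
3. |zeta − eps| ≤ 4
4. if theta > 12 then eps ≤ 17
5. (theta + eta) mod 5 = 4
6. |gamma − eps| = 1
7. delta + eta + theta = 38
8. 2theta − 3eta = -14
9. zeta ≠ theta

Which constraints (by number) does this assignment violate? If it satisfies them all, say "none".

1. 15 / 3 = 5, so 3 divides 15  ✓
2. zeta × delta = 12 × 9 = 108, not 105  ✗
3. |12 − 14| = 2; 2 ≤ 4  ✓
4. theta = 15 > 12, so we need eps ≤ 17; eps = 14 ≤ 17  ✓
5. theta + eta = 29; 29 mod 5 = 4  ✓
6. |15 − 14| = 1  ✓
7. delta + eta + theta = 9 + 14 + 15 = 38  ✓
8. 2theta − 3eta = 2(15) − 3(14) = -12, not -14  ✗
9. zeta = 12, theta = 15; distinct  ✓

Violated: 2, 8.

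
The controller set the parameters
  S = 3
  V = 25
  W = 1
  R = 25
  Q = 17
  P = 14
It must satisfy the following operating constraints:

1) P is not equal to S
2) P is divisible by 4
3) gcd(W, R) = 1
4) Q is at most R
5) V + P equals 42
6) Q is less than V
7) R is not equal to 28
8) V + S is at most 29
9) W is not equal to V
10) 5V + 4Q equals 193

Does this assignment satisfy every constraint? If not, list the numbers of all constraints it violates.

Violated: 2 and 5.

1) P = 14, S = 3; distinct  ✔
2) 14 = 4*3 + 2, so 4 does not divide 14  ✘
3) gcd(1, 25) = 1  ✔
4) Q = 17, R = 25; 17 ≤ 25  ✔
5) V + P = 25 + 14 = 39, not 42  ✘
6) Q = 17, V = 25; 17 < 25  ✔
7) R = 25, and 25 ≠ 28  ✔
8) V + S = 25 + 3 = 28; 28 ≤ 29  ✔
9) W = 1, V = 25; distinct  ✔
10) 5V + 4Q = 5(25) + 4(17) = 193  ✔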